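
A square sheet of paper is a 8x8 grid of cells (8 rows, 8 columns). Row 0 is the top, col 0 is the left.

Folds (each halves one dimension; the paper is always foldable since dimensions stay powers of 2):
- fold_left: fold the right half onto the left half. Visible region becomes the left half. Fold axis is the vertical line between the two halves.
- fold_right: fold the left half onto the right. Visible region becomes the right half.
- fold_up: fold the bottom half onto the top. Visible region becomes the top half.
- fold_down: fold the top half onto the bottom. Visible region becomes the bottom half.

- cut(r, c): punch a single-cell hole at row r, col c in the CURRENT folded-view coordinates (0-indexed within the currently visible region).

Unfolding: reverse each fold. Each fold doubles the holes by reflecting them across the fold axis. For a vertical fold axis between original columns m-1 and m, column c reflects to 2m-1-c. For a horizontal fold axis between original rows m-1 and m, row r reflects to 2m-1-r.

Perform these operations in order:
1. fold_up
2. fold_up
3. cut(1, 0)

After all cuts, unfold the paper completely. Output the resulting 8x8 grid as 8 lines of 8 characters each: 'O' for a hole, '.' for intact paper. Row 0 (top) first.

Op 1 fold_up: fold axis h@4; visible region now rows[0,4) x cols[0,8) = 4x8
Op 2 fold_up: fold axis h@2; visible region now rows[0,2) x cols[0,8) = 2x8
Op 3 cut(1, 0): punch at orig (1,0); cuts so far [(1, 0)]; region rows[0,2) x cols[0,8) = 2x8
Unfold 1 (reflect across h@2): 2 holes -> [(1, 0), (2, 0)]
Unfold 2 (reflect across h@4): 4 holes -> [(1, 0), (2, 0), (5, 0), (6, 0)]

Answer: ........
O.......
O.......
........
........
O.......
O.......
........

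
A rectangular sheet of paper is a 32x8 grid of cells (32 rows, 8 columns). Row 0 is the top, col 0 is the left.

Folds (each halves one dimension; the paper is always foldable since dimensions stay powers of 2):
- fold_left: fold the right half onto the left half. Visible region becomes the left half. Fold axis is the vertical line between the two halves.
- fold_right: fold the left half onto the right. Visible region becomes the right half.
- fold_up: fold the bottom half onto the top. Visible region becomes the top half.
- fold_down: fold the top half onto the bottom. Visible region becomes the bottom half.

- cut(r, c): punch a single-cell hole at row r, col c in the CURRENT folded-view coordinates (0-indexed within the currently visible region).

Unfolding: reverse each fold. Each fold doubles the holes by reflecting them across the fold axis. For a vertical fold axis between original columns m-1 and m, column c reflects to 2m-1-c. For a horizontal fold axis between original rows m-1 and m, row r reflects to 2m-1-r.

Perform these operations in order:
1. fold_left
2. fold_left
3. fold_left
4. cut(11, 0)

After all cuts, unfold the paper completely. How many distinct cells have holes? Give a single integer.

Op 1 fold_left: fold axis v@4; visible region now rows[0,32) x cols[0,4) = 32x4
Op 2 fold_left: fold axis v@2; visible region now rows[0,32) x cols[0,2) = 32x2
Op 3 fold_left: fold axis v@1; visible region now rows[0,32) x cols[0,1) = 32x1
Op 4 cut(11, 0): punch at orig (11,0); cuts so far [(11, 0)]; region rows[0,32) x cols[0,1) = 32x1
Unfold 1 (reflect across v@1): 2 holes -> [(11, 0), (11, 1)]
Unfold 2 (reflect across v@2): 4 holes -> [(11, 0), (11, 1), (11, 2), (11, 3)]
Unfold 3 (reflect across v@4): 8 holes -> [(11, 0), (11, 1), (11, 2), (11, 3), (11, 4), (11, 5), (11, 6), (11, 7)]

Answer: 8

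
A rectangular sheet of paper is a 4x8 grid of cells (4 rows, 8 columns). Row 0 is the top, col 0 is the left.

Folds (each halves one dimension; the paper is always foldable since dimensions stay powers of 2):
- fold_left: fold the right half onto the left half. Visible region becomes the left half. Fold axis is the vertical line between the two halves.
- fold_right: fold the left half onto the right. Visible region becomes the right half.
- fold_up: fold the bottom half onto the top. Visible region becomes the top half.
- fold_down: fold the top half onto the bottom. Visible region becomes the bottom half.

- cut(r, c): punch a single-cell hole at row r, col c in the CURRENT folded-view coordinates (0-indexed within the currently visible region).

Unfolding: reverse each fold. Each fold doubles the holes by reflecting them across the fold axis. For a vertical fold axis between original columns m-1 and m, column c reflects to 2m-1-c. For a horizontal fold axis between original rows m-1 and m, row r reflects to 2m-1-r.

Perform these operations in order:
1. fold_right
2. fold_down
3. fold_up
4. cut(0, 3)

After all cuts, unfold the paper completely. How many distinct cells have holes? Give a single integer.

Answer: 8

Derivation:
Op 1 fold_right: fold axis v@4; visible region now rows[0,4) x cols[4,8) = 4x4
Op 2 fold_down: fold axis h@2; visible region now rows[2,4) x cols[4,8) = 2x4
Op 3 fold_up: fold axis h@3; visible region now rows[2,3) x cols[4,8) = 1x4
Op 4 cut(0, 3): punch at orig (2,7); cuts so far [(2, 7)]; region rows[2,3) x cols[4,8) = 1x4
Unfold 1 (reflect across h@3): 2 holes -> [(2, 7), (3, 7)]
Unfold 2 (reflect across h@2): 4 holes -> [(0, 7), (1, 7), (2, 7), (3, 7)]
Unfold 3 (reflect across v@4): 8 holes -> [(0, 0), (0, 7), (1, 0), (1, 7), (2, 0), (2, 7), (3, 0), (3, 7)]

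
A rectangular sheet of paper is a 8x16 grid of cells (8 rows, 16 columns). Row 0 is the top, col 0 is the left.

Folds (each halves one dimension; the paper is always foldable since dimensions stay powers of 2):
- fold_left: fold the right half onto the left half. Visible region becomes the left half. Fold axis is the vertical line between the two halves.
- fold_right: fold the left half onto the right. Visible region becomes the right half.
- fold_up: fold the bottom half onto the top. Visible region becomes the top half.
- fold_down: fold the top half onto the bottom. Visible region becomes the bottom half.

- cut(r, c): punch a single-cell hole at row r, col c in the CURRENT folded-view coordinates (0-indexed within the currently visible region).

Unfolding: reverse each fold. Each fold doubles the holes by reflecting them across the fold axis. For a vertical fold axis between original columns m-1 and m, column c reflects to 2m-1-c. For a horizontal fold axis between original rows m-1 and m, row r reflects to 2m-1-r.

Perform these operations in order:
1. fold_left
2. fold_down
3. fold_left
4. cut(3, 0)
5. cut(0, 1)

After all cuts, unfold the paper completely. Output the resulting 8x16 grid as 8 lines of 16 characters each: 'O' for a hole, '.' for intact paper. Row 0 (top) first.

Answer: O......OO......O
................
................
.O....O..O....O.
.O....O..O....O.
................
................
O......OO......O

Derivation:
Op 1 fold_left: fold axis v@8; visible region now rows[0,8) x cols[0,8) = 8x8
Op 2 fold_down: fold axis h@4; visible region now rows[4,8) x cols[0,8) = 4x8
Op 3 fold_left: fold axis v@4; visible region now rows[4,8) x cols[0,4) = 4x4
Op 4 cut(3, 0): punch at orig (7,0); cuts so far [(7, 0)]; region rows[4,8) x cols[0,4) = 4x4
Op 5 cut(0, 1): punch at orig (4,1); cuts so far [(4, 1), (7, 0)]; region rows[4,8) x cols[0,4) = 4x4
Unfold 1 (reflect across v@4): 4 holes -> [(4, 1), (4, 6), (7, 0), (7, 7)]
Unfold 2 (reflect across h@4): 8 holes -> [(0, 0), (0, 7), (3, 1), (3, 6), (4, 1), (4, 6), (7, 0), (7, 7)]
Unfold 3 (reflect across v@8): 16 holes -> [(0, 0), (0, 7), (0, 8), (0, 15), (3, 1), (3, 6), (3, 9), (3, 14), (4, 1), (4, 6), (4, 9), (4, 14), (7, 0), (7, 7), (7, 8), (7, 15)]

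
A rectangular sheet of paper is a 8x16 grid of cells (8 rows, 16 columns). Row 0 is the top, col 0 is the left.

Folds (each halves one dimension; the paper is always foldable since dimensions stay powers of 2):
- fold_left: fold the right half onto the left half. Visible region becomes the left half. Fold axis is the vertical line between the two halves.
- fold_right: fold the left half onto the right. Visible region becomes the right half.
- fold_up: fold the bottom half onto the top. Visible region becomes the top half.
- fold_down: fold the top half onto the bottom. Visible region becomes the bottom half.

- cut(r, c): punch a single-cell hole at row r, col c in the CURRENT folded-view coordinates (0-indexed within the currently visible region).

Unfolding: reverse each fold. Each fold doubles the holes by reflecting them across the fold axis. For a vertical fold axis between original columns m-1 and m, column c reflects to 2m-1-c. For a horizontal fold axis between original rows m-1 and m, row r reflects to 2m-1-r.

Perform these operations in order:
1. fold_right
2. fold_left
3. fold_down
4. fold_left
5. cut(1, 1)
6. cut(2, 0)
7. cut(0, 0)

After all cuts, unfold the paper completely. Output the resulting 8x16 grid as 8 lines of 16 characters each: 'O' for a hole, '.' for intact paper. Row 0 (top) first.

Op 1 fold_right: fold axis v@8; visible region now rows[0,8) x cols[8,16) = 8x8
Op 2 fold_left: fold axis v@12; visible region now rows[0,8) x cols[8,12) = 8x4
Op 3 fold_down: fold axis h@4; visible region now rows[4,8) x cols[8,12) = 4x4
Op 4 fold_left: fold axis v@10; visible region now rows[4,8) x cols[8,10) = 4x2
Op 5 cut(1, 1): punch at orig (5,9); cuts so far [(5, 9)]; region rows[4,8) x cols[8,10) = 4x2
Op 6 cut(2, 0): punch at orig (6,8); cuts so far [(5, 9), (6, 8)]; region rows[4,8) x cols[8,10) = 4x2
Op 7 cut(0, 0): punch at orig (4,8); cuts so far [(4, 8), (5, 9), (6, 8)]; region rows[4,8) x cols[8,10) = 4x2
Unfold 1 (reflect across v@10): 6 holes -> [(4, 8), (4, 11), (5, 9), (5, 10), (6, 8), (6, 11)]
Unfold 2 (reflect across h@4): 12 holes -> [(1, 8), (1, 11), (2, 9), (2, 10), (3, 8), (3, 11), (4, 8), (4, 11), (5, 9), (5, 10), (6, 8), (6, 11)]
Unfold 3 (reflect across v@12): 24 holes -> [(1, 8), (1, 11), (1, 12), (1, 15), (2, 9), (2, 10), (2, 13), (2, 14), (3, 8), (3, 11), (3, 12), (3, 15), (4, 8), (4, 11), (4, 12), (4, 15), (5, 9), (5, 10), (5, 13), (5, 14), (6, 8), (6, 11), (6, 12), (6, 15)]
Unfold 4 (reflect across v@8): 48 holes -> [(1, 0), (1, 3), (1, 4), (1, 7), (1, 8), (1, 11), (1, 12), (1, 15), (2, 1), (2, 2), (2, 5), (2, 6), (2, 9), (2, 10), (2, 13), (2, 14), (3, 0), (3, 3), (3, 4), (3, 7), (3, 8), (3, 11), (3, 12), (3, 15), (4, 0), (4, 3), (4, 4), (4, 7), (4, 8), (4, 11), (4, 12), (4, 15), (5, 1), (5, 2), (5, 5), (5, 6), (5, 9), (5, 10), (5, 13), (5, 14), (6, 0), (6, 3), (6, 4), (6, 7), (6, 8), (6, 11), (6, 12), (6, 15)]

Answer: ................
O..OO..OO..OO..O
.OO..OO..OO..OO.
O..OO..OO..OO..O
O..OO..OO..OO..O
.OO..OO..OO..OO.
O..OO..OO..OO..O
................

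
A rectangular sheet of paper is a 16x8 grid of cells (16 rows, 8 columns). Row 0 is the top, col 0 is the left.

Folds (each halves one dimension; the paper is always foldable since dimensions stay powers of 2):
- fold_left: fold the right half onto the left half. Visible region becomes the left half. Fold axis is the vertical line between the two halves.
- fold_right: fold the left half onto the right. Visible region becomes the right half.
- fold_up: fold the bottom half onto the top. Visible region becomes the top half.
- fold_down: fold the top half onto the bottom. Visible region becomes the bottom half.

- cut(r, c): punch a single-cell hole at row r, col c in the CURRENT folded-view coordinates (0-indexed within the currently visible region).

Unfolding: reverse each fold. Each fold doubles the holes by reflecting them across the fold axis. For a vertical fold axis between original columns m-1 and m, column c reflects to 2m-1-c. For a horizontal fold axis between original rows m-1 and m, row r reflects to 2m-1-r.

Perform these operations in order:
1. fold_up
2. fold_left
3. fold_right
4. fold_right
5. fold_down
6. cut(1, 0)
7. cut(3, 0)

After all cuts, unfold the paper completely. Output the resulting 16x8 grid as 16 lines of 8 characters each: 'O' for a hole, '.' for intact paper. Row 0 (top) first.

Op 1 fold_up: fold axis h@8; visible region now rows[0,8) x cols[0,8) = 8x8
Op 2 fold_left: fold axis v@4; visible region now rows[0,8) x cols[0,4) = 8x4
Op 3 fold_right: fold axis v@2; visible region now rows[0,8) x cols[2,4) = 8x2
Op 4 fold_right: fold axis v@3; visible region now rows[0,8) x cols[3,4) = 8x1
Op 5 fold_down: fold axis h@4; visible region now rows[4,8) x cols[3,4) = 4x1
Op 6 cut(1, 0): punch at orig (5,3); cuts so far [(5, 3)]; region rows[4,8) x cols[3,4) = 4x1
Op 7 cut(3, 0): punch at orig (7,3); cuts so far [(5, 3), (7, 3)]; region rows[4,8) x cols[3,4) = 4x1
Unfold 1 (reflect across h@4): 4 holes -> [(0, 3), (2, 3), (5, 3), (7, 3)]
Unfold 2 (reflect across v@3): 8 holes -> [(0, 2), (0, 3), (2, 2), (2, 3), (5, 2), (5, 3), (7, 2), (7, 3)]
Unfold 3 (reflect across v@2): 16 holes -> [(0, 0), (0, 1), (0, 2), (0, 3), (2, 0), (2, 1), (2, 2), (2, 3), (5, 0), (5, 1), (5, 2), (5, 3), (7, 0), (7, 1), (7, 2), (7, 3)]
Unfold 4 (reflect across v@4): 32 holes -> [(0, 0), (0, 1), (0, 2), (0, 3), (0, 4), (0, 5), (0, 6), (0, 7), (2, 0), (2, 1), (2, 2), (2, 3), (2, 4), (2, 5), (2, 6), (2, 7), (5, 0), (5, 1), (5, 2), (5, 3), (5, 4), (5, 5), (5, 6), (5, 7), (7, 0), (7, 1), (7, 2), (7, 3), (7, 4), (7, 5), (7, 6), (7, 7)]
Unfold 5 (reflect across h@8): 64 holes -> [(0, 0), (0, 1), (0, 2), (0, 3), (0, 4), (0, 5), (0, 6), (0, 7), (2, 0), (2, 1), (2, 2), (2, 3), (2, 4), (2, 5), (2, 6), (2, 7), (5, 0), (5, 1), (5, 2), (5, 3), (5, 4), (5, 5), (5, 6), (5, 7), (7, 0), (7, 1), (7, 2), (7, 3), (7, 4), (7, 5), (7, 6), (7, 7), (8, 0), (8, 1), (8, 2), (8, 3), (8, 4), (8, 5), (8, 6), (8, 7), (10, 0), (10, 1), (10, 2), (10, 3), (10, 4), (10, 5), (10, 6), (10, 7), (13, 0), (13, 1), (13, 2), (13, 3), (13, 4), (13, 5), (13, 6), (13, 7), (15, 0), (15, 1), (15, 2), (15, 3), (15, 4), (15, 5), (15, 6), (15, 7)]

Answer: OOOOOOOO
........
OOOOOOOO
........
........
OOOOOOOO
........
OOOOOOOO
OOOOOOOO
........
OOOOOOOO
........
........
OOOOOOOO
........
OOOOOOOO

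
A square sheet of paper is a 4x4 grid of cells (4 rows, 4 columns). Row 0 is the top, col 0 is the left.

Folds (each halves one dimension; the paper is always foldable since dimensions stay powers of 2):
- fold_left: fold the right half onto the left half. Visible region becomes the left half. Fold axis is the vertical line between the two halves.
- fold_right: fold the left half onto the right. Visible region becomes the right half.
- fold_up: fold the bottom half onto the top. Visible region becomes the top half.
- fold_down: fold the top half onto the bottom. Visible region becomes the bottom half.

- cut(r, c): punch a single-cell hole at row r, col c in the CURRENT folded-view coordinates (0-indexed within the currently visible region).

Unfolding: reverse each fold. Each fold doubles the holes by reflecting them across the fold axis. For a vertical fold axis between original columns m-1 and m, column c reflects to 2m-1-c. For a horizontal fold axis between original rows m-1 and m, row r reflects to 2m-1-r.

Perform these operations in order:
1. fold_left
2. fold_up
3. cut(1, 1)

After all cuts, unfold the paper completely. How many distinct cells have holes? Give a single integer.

Answer: 4

Derivation:
Op 1 fold_left: fold axis v@2; visible region now rows[0,4) x cols[0,2) = 4x2
Op 2 fold_up: fold axis h@2; visible region now rows[0,2) x cols[0,2) = 2x2
Op 3 cut(1, 1): punch at orig (1,1); cuts so far [(1, 1)]; region rows[0,2) x cols[0,2) = 2x2
Unfold 1 (reflect across h@2): 2 holes -> [(1, 1), (2, 1)]
Unfold 2 (reflect across v@2): 4 holes -> [(1, 1), (1, 2), (2, 1), (2, 2)]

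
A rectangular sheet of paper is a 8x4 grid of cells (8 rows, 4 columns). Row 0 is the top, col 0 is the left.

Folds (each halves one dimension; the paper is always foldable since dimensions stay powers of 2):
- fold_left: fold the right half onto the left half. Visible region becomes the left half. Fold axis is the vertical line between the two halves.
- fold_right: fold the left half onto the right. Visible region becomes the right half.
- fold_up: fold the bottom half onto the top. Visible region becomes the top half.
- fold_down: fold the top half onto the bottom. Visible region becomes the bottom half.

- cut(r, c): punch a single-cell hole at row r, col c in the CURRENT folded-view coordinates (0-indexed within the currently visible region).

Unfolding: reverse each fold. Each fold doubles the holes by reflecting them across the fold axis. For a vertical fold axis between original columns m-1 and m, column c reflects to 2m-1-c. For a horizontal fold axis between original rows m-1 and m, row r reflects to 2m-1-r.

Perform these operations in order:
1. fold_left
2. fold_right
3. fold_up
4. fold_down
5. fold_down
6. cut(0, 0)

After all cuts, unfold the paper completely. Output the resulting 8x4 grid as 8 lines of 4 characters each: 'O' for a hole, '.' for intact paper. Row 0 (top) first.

Answer: OOOO
OOOO
OOOO
OOOO
OOOO
OOOO
OOOO
OOOO

Derivation:
Op 1 fold_left: fold axis v@2; visible region now rows[0,8) x cols[0,2) = 8x2
Op 2 fold_right: fold axis v@1; visible region now rows[0,8) x cols[1,2) = 8x1
Op 3 fold_up: fold axis h@4; visible region now rows[0,4) x cols[1,2) = 4x1
Op 4 fold_down: fold axis h@2; visible region now rows[2,4) x cols[1,2) = 2x1
Op 5 fold_down: fold axis h@3; visible region now rows[3,4) x cols[1,2) = 1x1
Op 6 cut(0, 0): punch at orig (3,1); cuts so far [(3, 1)]; region rows[3,4) x cols[1,2) = 1x1
Unfold 1 (reflect across h@3): 2 holes -> [(2, 1), (3, 1)]
Unfold 2 (reflect across h@2): 4 holes -> [(0, 1), (1, 1), (2, 1), (3, 1)]
Unfold 3 (reflect across h@4): 8 holes -> [(0, 1), (1, 1), (2, 1), (3, 1), (4, 1), (5, 1), (6, 1), (7, 1)]
Unfold 4 (reflect across v@1): 16 holes -> [(0, 0), (0, 1), (1, 0), (1, 1), (2, 0), (2, 1), (3, 0), (3, 1), (4, 0), (4, 1), (5, 0), (5, 1), (6, 0), (6, 1), (7, 0), (7, 1)]
Unfold 5 (reflect across v@2): 32 holes -> [(0, 0), (0, 1), (0, 2), (0, 3), (1, 0), (1, 1), (1, 2), (1, 3), (2, 0), (2, 1), (2, 2), (2, 3), (3, 0), (3, 1), (3, 2), (3, 3), (4, 0), (4, 1), (4, 2), (4, 3), (5, 0), (5, 1), (5, 2), (5, 3), (6, 0), (6, 1), (6, 2), (6, 3), (7, 0), (7, 1), (7, 2), (7, 3)]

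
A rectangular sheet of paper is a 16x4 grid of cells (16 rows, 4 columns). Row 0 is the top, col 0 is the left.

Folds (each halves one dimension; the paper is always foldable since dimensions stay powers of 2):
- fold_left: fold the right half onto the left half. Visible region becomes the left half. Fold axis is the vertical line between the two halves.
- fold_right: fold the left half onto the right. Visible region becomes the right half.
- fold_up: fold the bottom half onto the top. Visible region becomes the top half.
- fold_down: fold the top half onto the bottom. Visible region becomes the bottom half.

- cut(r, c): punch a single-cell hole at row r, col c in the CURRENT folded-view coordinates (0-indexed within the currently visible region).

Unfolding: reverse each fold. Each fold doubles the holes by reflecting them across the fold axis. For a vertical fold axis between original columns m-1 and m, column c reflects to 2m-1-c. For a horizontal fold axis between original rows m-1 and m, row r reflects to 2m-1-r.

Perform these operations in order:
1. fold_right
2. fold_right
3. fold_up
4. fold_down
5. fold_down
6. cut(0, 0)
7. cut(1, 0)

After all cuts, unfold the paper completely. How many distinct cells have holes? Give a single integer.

Op 1 fold_right: fold axis v@2; visible region now rows[0,16) x cols[2,4) = 16x2
Op 2 fold_right: fold axis v@3; visible region now rows[0,16) x cols[3,4) = 16x1
Op 3 fold_up: fold axis h@8; visible region now rows[0,8) x cols[3,4) = 8x1
Op 4 fold_down: fold axis h@4; visible region now rows[4,8) x cols[3,4) = 4x1
Op 5 fold_down: fold axis h@6; visible region now rows[6,8) x cols[3,4) = 2x1
Op 6 cut(0, 0): punch at orig (6,3); cuts so far [(6, 3)]; region rows[6,8) x cols[3,4) = 2x1
Op 7 cut(1, 0): punch at orig (7,3); cuts so far [(6, 3), (7, 3)]; region rows[6,8) x cols[3,4) = 2x1
Unfold 1 (reflect across h@6): 4 holes -> [(4, 3), (5, 3), (6, 3), (7, 3)]
Unfold 2 (reflect across h@4): 8 holes -> [(0, 3), (1, 3), (2, 3), (3, 3), (4, 3), (5, 3), (6, 3), (7, 3)]
Unfold 3 (reflect across h@8): 16 holes -> [(0, 3), (1, 3), (2, 3), (3, 3), (4, 3), (5, 3), (6, 3), (7, 3), (8, 3), (9, 3), (10, 3), (11, 3), (12, 3), (13, 3), (14, 3), (15, 3)]
Unfold 4 (reflect across v@3): 32 holes -> [(0, 2), (0, 3), (1, 2), (1, 3), (2, 2), (2, 3), (3, 2), (3, 3), (4, 2), (4, 3), (5, 2), (5, 3), (6, 2), (6, 3), (7, 2), (7, 3), (8, 2), (8, 3), (9, 2), (9, 3), (10, 2), (10, 3), (11, 2), (11, 3), (12, 2), (12, 3), (13, 2), (13, 3), (14, 2), (14, 3), (15, 2), (15, 3)]
Unfold 5 (reflect across v@2): 64 holes -> [(0, 0), (0, 1), (0, 2), (0, 3), (1, 0), (1, 1), (1, 2), (1, 3), (2, 0), (2, 1), (2, 2), (2, 3), (3, 0), (3, 1), (3, 2), (3, 3), (4, 0), (4, 1), (4, 2), (4, 3), (5, 0), (5, 1), (5, 2), (5, 3), (6, 0), (6, 1), (6, 2), (6, 3), (7, 0), (7, 1), (7, 2), (7, 3), (8, 0), (8, 1), (8, 2), (8, 3), (9, 0), (9, 1), (9, 2), (9, 3), (10, 0), (10, 1), (10, 2), (10, 3), (11, 0), (11, 1), (11, 2), (11, 3), (12, 0), (12, 1), (12, 2), (12, 3), (13, 0), (13, 1), (13, 2), (13, 3), (14, 0), (14, 1), (14, 2), (14, 3), (15, 0), (15, 1), (15, 2), (15, 3)]

Answer: 64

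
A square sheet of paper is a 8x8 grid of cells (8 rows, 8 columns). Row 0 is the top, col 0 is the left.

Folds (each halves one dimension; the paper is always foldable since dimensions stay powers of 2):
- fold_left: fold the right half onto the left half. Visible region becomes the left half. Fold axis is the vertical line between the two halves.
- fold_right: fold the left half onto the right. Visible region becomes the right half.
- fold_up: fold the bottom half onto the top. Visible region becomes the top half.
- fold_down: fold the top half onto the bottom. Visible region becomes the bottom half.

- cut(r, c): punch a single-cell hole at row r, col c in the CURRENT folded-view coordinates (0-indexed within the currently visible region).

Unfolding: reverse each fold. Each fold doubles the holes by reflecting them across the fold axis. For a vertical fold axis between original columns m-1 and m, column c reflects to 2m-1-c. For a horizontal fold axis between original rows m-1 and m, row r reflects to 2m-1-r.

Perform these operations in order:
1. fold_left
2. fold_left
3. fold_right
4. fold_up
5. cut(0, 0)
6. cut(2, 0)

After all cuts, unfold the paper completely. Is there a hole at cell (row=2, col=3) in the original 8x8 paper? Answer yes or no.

Answer: yes

Derivation:
Op 1 fold_left: fold axis v@4; visible region now rows[0,8) x cols[0,4) = 8x4
Op 2 fold_left: fold axis v@2; visible region now rows[0,8) x cols[0,2) = 8x2
Op 3 fold_right: fold axis v@1; visible region now rows[0,8) x cols[1,2) = 8x1
Op 4 fold_up: fold axis h@4; visible region now rows[0,4) x cols[1,2) = 4x1
Op 5 cut(0, 0): punch at orig (0,1); cuts so far [(0, 1)]; region rows[0,4) x cols[1,2) = 4x1
Op 6 cut(2, 0): punch at orig (2,1); cuts so far [(0, 1), (2, 1)]; region rows[0,4) x cols[1,2) = 4x1
Unfold 1 (reflect across h@4): 4 holes -> [(0, 1), (2, 1), (5, 1), (7, 1)]
Unfold 2 (reflect across v@1): 8 holes -> [(0, 0), (0, 1), (2, 0), (2, 1), (5, 0), (5, 1), (7, 0), (7, 1)]
Unfold 3 (reflect across v@2): 16 holes -> [(0, 0), (0, 1), (0, 2), (0, 3), (2, 0), (2, 1), (2, 2), (2, 3), (5, 0), (5, 1), (5, 2), (5, 3), (7, 0), (7, 1), (7, 2), (7, 3)]
Unfold 4 (reflect across v@4): 32 holes -> [(0, 0), (0, 1), (0, 2), (0, 3), (0, 4), (0, 5), (0, 6), (0, 7), (2, 0), (2, 1), (2, 2), (2, 3), (2, 4), (2, 5), (2, 6), (2, 7), (5, 0), (5, 1), (5, 2), (5, 3), (5, 4), (5, 5), (5, 6), (5, 7), (7, 0), (7, 1), (7, 2), (7, 3), (7, 4), (7, 5), (7, 6), (7, 7)]
Holes: [(0, 0), (0, 1), (0, 2), (0, 3), (0, 4), (0, 5), (0, 6), (0, 7), (2, 0), (2, 1), (2, 2), (2, 3), (2, 4), (2, 5), (2, 6), (2, 7), (5, 0), (5, 1), (5, 2), (5, 3), (5, 4), (5, 5), (5, 6), (5, 7), (7, 0), (7, 1), (7, 2), (7, 3), (7, 4), (7, 5), (7, 6), (7, 7)]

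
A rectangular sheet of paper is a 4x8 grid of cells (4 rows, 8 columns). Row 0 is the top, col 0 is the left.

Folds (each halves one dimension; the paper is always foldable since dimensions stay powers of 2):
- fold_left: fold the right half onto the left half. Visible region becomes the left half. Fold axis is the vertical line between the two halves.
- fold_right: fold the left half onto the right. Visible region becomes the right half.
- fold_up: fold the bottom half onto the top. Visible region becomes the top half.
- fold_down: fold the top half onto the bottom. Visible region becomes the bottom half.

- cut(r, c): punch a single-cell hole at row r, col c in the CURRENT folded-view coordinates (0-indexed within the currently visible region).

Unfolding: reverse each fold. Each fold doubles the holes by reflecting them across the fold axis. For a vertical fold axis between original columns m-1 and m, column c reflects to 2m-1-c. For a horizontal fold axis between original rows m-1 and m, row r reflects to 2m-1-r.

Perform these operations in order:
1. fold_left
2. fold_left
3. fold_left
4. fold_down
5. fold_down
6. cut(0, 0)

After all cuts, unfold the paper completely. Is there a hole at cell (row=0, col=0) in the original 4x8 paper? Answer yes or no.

Op 1 fold_left: fold axis v@4; visible region now rows[0,4) x cols[0,4) = 4x4
Op 2 fold_left: fold axis v@2; visible region now rows[0,4) x cols[0,2) = 4x2
Op 3 fold_left: fold axis v@1; visible region now rows[0,4) x cols[0,1) = 4x1
Op 4 fold_down: fold axis h@2; visible region now rows[2,4) x cols[0,1) = 2x1
Op 5 fold_down: fold axis h@3; visible region now rows[3,4) x cols[0,1) = 1x1
Op 6 cut(0, 0): punch at orig (3,0); cuts so far [(3, 0)]; region rows[3,4) x cols[0,1) = 1x1
Unfold 1 (reflect across h@3): 2 holes -> [(2, 0), (3, 0)]
Unfold 2 (reflect across h@2): 4 holes -> [(0, 0), (1, 0), (2, 0), (3, 0)]
Unfold 3 (reflect across v@1): 8 holes -> [(0, 0), (0, 1), (1, 0), (1, 1), (2, 0), (2, 1), (3, 0), (3, 1)]
Unfold 4 (reflect across v@2): 16 holes -> [(0, 0), (0, 1), (0, 2), (0, 3), (1, 0), (1, 1), (1, 2), (1, 3), (2, 0), (2, 1), (2, 2), (2, 3), (3, 0), (3, 1), (3, 2), (3, 3)]
Unfold 5 (reflect across v@4): 32 holes -> [(0, 0), (0, 1), (0, 2), (0, 3), (0, 4), (0, 5), (0, 6), (0, 7), (1, 0), (1, 1), (1, 2), (1, 3), (1, 4), (1, 5), (1, 6), (1, 7), (2, 0), (2, 1), (2, 2), (2, 3), (2, 4), (2, 5), (2, 6), (2, 7), (3, 0), (3, 1), (3, 2), (3, 3), (3, 4), (3, 5), (3, 6), (3, 7)]
Holes: [(0, 0), (0, 1), (0, 2), (0, 3), (0, 4), (0, 5), (0, 6), (0, 7), (1, 0), (1, 1), (1, 2), (1, 3), (1, 4), (1, 5), (1, 6), (1, 7), (2, 0), (2, 1), (2, 2), (2, 3), (2, 4), (2, 5), (2, 6), (2, 7), (3, 0), (3, 1), (3, 2), (3, 3), (3, 4), (3, 5), (3, 6), (3, 7)]

Answer: yes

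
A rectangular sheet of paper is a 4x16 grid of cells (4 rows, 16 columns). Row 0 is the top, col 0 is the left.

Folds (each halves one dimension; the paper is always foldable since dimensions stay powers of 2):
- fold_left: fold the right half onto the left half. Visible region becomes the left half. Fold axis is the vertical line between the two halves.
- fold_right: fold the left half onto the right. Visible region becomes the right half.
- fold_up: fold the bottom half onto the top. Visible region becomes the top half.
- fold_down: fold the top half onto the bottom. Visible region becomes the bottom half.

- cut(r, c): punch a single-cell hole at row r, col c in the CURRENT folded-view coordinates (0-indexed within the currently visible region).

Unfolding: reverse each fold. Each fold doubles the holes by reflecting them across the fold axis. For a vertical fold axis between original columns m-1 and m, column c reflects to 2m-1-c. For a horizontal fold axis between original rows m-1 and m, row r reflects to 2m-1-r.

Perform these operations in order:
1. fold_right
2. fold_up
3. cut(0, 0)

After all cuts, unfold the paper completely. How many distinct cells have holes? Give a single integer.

Answer: 4

Derivation:
Op 1 fold_right: fold axis v@8; visible region now rows[0,4) x cols[8,16) = 4x8
Op 2 fold_up: fold axis h@2; visible region now rows[0,2) x cols[8,16) = 2x8
Op 3 cut(0, 0): punch at orig (0,8); cuts so far [(0, 8)]; region rows[0,2) x cols[8,16) = 2x8
Unfold 1 (reflect across h@2): 2 holes -> [(0, 8), (3, 8)]
Unfold 2 (reflect across v@8): 4 holes -> [(0, 7), (0, 8), (3, 7), (3, 8)]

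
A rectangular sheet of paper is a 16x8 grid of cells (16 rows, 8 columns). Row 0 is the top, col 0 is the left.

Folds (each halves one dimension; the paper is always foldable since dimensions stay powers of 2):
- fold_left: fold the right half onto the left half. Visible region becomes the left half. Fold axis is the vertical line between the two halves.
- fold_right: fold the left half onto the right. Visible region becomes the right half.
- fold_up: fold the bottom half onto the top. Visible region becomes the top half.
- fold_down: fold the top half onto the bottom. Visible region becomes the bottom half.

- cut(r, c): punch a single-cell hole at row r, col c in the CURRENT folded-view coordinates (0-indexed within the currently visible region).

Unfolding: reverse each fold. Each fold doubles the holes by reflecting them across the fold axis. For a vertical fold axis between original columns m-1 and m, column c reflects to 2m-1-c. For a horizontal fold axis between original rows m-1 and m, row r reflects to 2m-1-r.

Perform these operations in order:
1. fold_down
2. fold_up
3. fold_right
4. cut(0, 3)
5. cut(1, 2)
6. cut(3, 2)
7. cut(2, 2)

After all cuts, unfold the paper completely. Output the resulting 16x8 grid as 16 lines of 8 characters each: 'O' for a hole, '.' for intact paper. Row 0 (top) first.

Answer: O......O
.O....O.
.O....O.
.O....O.
.O....O.
.O....O.
.O....O.
O......O
O......O
.O....O.
.O....O.
.O....O.
.O....O.
.O....O.
.O....O.
O......O

Derivation:
Op 1 fold_down: fold axis h@8; visible region now rows[8,16) x cols[0,8) = 8x8
Op 2 fold_up: fold axis h@12; visible region now rows[8,12) x cols[0,8) = 4x8
Op 3 fold_right: fold axis v@4; visible region now rows[8,12) x cols[4,8) = 4x4
Op 4 cut(0, 3): punch at orig (8,7); cuts so far [(8, 7)]; region rows[8,12) x cols[4,8) = 4x4
Op 5 cut(1, 2): punch at orig (9,6); cuts so far [(8, 7), (9, 6)]; region rows[8,12) x cols[4,8) = 4x4
Op 6 cut(3, 2): punch at orig (11,6); cuts so far [(8, 7), (9, 6), (11, 6)]; region rows[8,12) x cols[4,8) = 4x4
Op 7 cut(2, 2): punch at orig (10,6); cuts so far [(8, 7), (9, 6), (10, 6), (11, 6)]; region rows[8,12) x cols[4,8) = 4x4
Unfold 1 (reflect across v@4): 8 holes -> [(8, 0), (8, 7), (9, 1), (9, 6), (10, 1), (10, 6), (11, 1), (11, 6)]
Unfold 2 (reflect across h@12): 16 holes -> [(8, 0), (8, 7), (9, 1), (9, 6), (10, 1), (10, 6), (11, 1), (11, 6), (12, 1), (12, 6), (13, 1), (13, 6), (14, 1), (14, 6), (15, 0), (15, 7)]
Unfold 3 (reflect across h@8): 32 holes -> [(0, 0), (0, 7), (1, 1), (1, 6), (2, 1), (2, 6), (3, 1), (3, 6), (4, 1), (4, 6), (5, 1), (5, 6), (6, 1), (6, 6), (7, 0), (7, 7), (8, 0), (8, 7), (9, 1), (9, 6), (10, 1), (10, 6), (11, 1), (11, 6), (12, 1), (12, 6), (13, 1), (13, 6), (14, 1), (14, 6), (15, 0), (15, 7)]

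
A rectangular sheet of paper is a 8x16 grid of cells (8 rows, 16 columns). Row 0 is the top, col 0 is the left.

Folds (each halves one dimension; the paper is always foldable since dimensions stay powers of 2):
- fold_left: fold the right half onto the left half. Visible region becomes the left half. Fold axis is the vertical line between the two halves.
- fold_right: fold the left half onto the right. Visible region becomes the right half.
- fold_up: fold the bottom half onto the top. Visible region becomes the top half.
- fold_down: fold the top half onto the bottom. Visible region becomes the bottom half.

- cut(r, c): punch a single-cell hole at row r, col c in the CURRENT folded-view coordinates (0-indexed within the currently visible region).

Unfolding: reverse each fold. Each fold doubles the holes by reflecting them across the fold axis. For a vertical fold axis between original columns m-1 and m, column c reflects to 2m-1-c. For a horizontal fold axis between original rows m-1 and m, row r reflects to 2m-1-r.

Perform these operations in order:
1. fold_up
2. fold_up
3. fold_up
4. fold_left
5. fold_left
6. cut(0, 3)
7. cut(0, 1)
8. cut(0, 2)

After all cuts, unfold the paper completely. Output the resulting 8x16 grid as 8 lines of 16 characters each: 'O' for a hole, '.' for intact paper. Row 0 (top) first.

Op 1 fold_up: fold axis h@4; visible region now rows[0,4) x cols[0,16) = 4x16
Op 2 fold_up: fold axis h@2; visible region now rows[0,2) x cols[0,16) = 2x16
Op 3 fold_up: fold axis h@1; visible region now rows[0,1) x cols[0,16) = 1x16
Op 4 fold_left: fold axis v@8; visible region now rows[0,1) x cols[0,8) = 1x8
Op 5 fold_left: fold axis v@4; visible region now rows[0,1) x cols[0,4) = 1x4
Op 6 cut(0, 3): punch at orig (0,3); cuts so far [(0, 3)]; region rows[0,1) x cols[0,4) = 1x4
Op 7 cut(0, 1): punch at orig (0,1); cuts so far [(0, 1), (0, 3)]; region rows[0,1) x cols[0,4) = 1x4
Op 8 cut(0, 2): punch at orig (0,2); cuts so far [(0, 1), (0, 2), (0, 3)]; region rows[0,1) x cols[0,4) = 1x4
Unfold 1 (reflect across v@4): 6 holes -> [(0, 1), (0, 2), (0, 3), (0, 4), (0, 5), (0, 6)]
Unfold 2 (reflect across v@8): 12 holes -> [(0, 1), (0, 2), (0, 3), (0, 4), (0, 5), (0, 6), (0, 9), (0, 10), (0, 11), (0, 12), (0, 13), (0, 14)]
Unfold 3 (reflect across h@1): 24 holes -> [(0, 1), (0, 2), (0, 3), (0, 4), (0, 5), (0, 6), (0, 9), (0, 10), (0, 11), (0, 12), (0, 13), (0, 14), (1, 1), (1, 2), (1, 3), (1, 4), (1, 5), (1, 6), (1, 9), (1, 10), (1, 11), (1, 12), (1, 13), (1, 14)]
Unfold 4 (reflect across h@2): 48 holes -> [(0, 1), (0, 2), (0, 3), (0, 4), (0, 5), (0, 6), (0, 9), (0, 10), (0, 11), (0, 12), (0, 13), (0, 14), (1, 1), (1, 2), (1, 3), (1, 4), (1, 5), (1, 6), (1, 9), (1, 10), (1, 11), (1, 12), (1, 13), (1, 14), (2, 1), (2, 2), (2, 3), (2, 4), (2, 5), (2, 6), (2, 9), (2, 10), (2, 11), (2, 12), (2, 13), (2, 14), (3, 1), (3, 2), (3, 3), (3, 4), (3, 5), (3, 6), (3, 9), (3, 10), (3, 11), (3, 12), (3, 13), (3, 14)]
Unfold 5 (reflect across h@4): 96 holes -> [(0, 1), (0, 2), (0, 3), (0, 4), (0, 5), (0, 6), (0, 9), (0, 10), (0, 11), (0, 12), (0, 13), (0, 14), (1, 1), (1, 2), (1, 3), (1, 4), (1, 5), (1, 6), (1, 9), (1, 10), (1, 11), (1, 12), (1, 13), (1, 14), (2, 1), (2, 2), (2, 3), (2, 4), (2, 5), (2, 6), (2, 9), (2, 10), (2, 11), (2, 12), (2, 13), (2, 14), (3, 1), (3, 2), (3, 3), (3, 4), (3, 5), (3, 6), (3, 9), (3, 10), (3, 11), (3, 12), (3, 13), (3, 14), (4, 1), (4, 2), (4, 3), (4, 4), (4, 5), (4, 6), (4, 9), (4, 10), (4, 11), (4, 12), (4, 13), (4, 14), (5, 1), (5, 2), (5, 3), (5, 4), (5, 5), (5, 6), (5, 9), (5, 10), (5, 11), (5, 12), (5, 13), (5, 14), (6, 1), (6, 2), (6, 3), (6, 4), (6, 5), (6, 6), (6, 9), (6, 10), (6, 11), (6, 12), (6, 13), (6, 14), (7, 1), (7, 2), (7, 3), (7, 4), (7, 5), (7, 6), (7, 9), (7, 10), (7, 11), (7, 12), (7, 13), (7, 14)]

Answer: .OOOOOO..OOOOOO.
.OOOOOO..OOOOOO.
.OOOOOO..OOOOOO.
.OOOOOO..OOOOOO.
.OOOOOO..OOOOOO.
.OOOOOO..OOOOOO.
.OOOOOO..OOOOOO.
.OOOOOO..OOOOOO.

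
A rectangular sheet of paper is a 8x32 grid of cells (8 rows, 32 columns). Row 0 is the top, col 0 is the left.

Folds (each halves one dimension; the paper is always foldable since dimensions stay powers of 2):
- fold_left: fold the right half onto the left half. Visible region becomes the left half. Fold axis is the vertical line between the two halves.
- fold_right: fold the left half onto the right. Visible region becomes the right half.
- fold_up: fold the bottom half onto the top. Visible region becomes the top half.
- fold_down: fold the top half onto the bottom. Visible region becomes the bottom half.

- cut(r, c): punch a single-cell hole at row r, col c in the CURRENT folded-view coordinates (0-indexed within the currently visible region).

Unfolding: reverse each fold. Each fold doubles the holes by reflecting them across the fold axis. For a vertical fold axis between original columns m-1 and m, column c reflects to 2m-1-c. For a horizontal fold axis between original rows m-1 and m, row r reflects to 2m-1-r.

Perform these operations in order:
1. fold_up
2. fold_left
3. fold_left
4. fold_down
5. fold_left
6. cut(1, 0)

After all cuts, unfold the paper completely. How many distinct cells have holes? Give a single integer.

Op 1 fold_up: fold axis h@4; visible region now rows[0,4) x cols[0,32) = 4x32
Op 2 fold_left: fold axis v@16; visible region now rows[0,4) x cols[0,16) = 4x16
Op 3 fold_left: fold axis v@8; visible region now rows[0,4) x cols[0,8) = 4x8
Op 4 fold_down: fold axis h@2; visible region now rows[2,4) x cols[0,8) = 2x8
Op 5 fold_left: fold axis v@4; visible region now rows[2,4) x cols[0,4) = 2x4
Op 6 cut(1, 0): punch at orig (3,0); cuts so far [(3, 0)]; region rows[2,4) x cols[0,4) = 2x4
Unfold 1 (reflect across v@4): 2 holes -> [(3, 0), (3, 7)]
Unfold 2 (reflect across h@2): 4 holes -> [(0, 0), (0, 7), (3, 0), (3, 7)]
Unfold 3 (reflect across v@8): 8 holes -> [(0, 0), (0, 7), (0, 8), (0, 15), (3, 0), (3, 7), (3, 8), (3, 15)]
Unfold 4 (reflect across v@16): 16 holes -> [(0, 0), (0, 7), (0, 8), (0, 15), (0, 16), (0, 23), (0, 24), (0, 31), (3, 0), (3, 7), (3, 8), (3, 15), (3, 16), (3, 23), (3, 24), (3, 31)]
Unfold 5 (reflect across h@4): 32 holes -> [(0, 0), (0, 7), (0, 8), (0, 15), (0, 16), (0, 23), (0, 24), (0, 31), (3, 0), (3, 7), (3, 8), (3, 15), (3, 16), (3, 23), (3, 24), (3, 31), (4, 0), (4, 7), (4, 8), (4, 15), (4, 16), (4, 23), (4, 24), (4, 31), (7, 0), (7, 7), (7, 8), (7, 15), (7, 16), (7, 23), (7, 24), (7, 31)]

Answer: 32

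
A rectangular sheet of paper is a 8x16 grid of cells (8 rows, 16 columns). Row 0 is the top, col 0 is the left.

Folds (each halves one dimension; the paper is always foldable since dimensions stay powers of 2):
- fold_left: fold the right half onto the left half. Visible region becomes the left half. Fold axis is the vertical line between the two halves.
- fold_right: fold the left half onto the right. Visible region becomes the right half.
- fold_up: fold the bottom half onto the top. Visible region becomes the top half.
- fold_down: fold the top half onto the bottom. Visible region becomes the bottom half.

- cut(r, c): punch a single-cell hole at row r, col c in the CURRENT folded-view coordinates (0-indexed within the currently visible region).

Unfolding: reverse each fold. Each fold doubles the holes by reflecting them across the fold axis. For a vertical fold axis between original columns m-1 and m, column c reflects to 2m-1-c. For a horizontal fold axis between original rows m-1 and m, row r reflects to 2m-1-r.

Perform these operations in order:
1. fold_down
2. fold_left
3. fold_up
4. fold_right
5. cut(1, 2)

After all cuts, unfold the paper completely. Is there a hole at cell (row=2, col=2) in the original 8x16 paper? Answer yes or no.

Op 1 fold_down: fold axis h@4; visible region now rows[4,8) x cols[0,16) = 4x16
Op 2 fold_left: fold axis v@8; visible region now rows[4,8) x cols[0,8) = 4x8
Op 3 fold_up: fold axis h@6; visible region now rows[4,6) x cols[0,8) = 2x8
Op 4 fold_right: fold axis v@4; visible region now rows[4,6) x cols[4,8) = 2x4
Op 5 cut(1, 2): punch at orig (5,6); cuts so far [(5, 6)]; region rows[4,6) x cols[4,8) = 2x4
Unfold 1 (reflect across v@4): 2 holes -> [(5, 1), (5, 6)]
Unfold 2 (reflect across h@6): 4 holes -> [(5, 1), (5, 6), (6, 1), (6, 6)]
Unfold 3 (reflect across v@8): 8 holes -> [(5, 1), (5, 6), (5, 9), (5, 14), (6, 1), (6, 6), (6, 9), (6, 14)]
Unfold 4 (reflect across h@4): 16 holes -> [(1, 1), (1, 6), (1, 9), (1, 14), (2, 1), (2, 6), (2, 9), (2, 14), (5, 1), (5, 6), (5, 9), (5, 14), (6, 1), (6, 6), (6, 9), (6, 14)]
Holes: [(1, 1), (1, 6), (1, 9), (1, 14), (2, 1), (2, 6), (2, 9), (2, 14), (5, 1), (5, 6), (5, 9), (5, 14), (6, 1), (6, 6), (6, 9), (6, 14)]

Answer: no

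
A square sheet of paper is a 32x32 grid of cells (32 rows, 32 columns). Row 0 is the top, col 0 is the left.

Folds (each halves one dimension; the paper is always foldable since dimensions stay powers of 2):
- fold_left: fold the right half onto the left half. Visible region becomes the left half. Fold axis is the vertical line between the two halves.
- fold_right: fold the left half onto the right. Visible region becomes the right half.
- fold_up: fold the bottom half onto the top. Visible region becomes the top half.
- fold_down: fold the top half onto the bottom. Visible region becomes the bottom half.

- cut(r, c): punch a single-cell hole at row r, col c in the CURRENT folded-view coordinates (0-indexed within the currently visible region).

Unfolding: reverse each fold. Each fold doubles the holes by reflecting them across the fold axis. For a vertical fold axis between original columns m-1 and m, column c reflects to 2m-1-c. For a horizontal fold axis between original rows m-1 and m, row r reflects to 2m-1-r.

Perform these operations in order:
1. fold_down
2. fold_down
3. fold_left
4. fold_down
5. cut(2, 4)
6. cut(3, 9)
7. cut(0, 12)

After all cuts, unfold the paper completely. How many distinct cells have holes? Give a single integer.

Answer: 48

Derivation:
Op 1 fold_down: fold axis h@16; visible region now rows[16,32) x cols[0,32) = 16x32
Op 2 fold_down: fold axis h@24; visible region now rows[24,32) x cols[0,32) = 8x32
Op 3 fold_left: fold axis v@16; visible region now rows[24,32) x cols[0,16) = 8x16
Op 4 fold_down: fold axis h@28; visible region now rows[28,32) x cols[0,16) = 4x16
Op 5 cut(2, 4): punch at orig (30,4); cuts so far [(30, 4)]; region rows[28,32) x cols[0,16) = 4x16
Op 6 cut(3, 9): punch at orig (31,9); cuts so far [(30, 4), (31, 9)]; region rows[28,32) x cols[0,16) = 4x16
Op 7 cut(0, 12): punch at orig (28,12); cuts so far [(28, 12), (30, 4), (31, 9)]; region rows[28,32) x cols[0,16) = 4x16
Unfold 1 (reflect across h@28): 6 holes -> [(24, 9), (25, 4), (27, 12), (28, 12), (30, 4), (31, 9)]
Unfold 2 (reflect across v@16): 12 holes -> [(24, 9), (24, 22), (25, 4), (25, 27), (27, 12), (27, 19), (28, 12), (28, 19), (30, 4), (30, 27), (31, 9), (31, 22)]
Unfold 3 (reflect across h@24): 24 holes -> [(16, 9), (16, 22), (17, 4), (17, 27), (19, 12), (19, 19), (20, 12), (20, 19), (22, 4), (22, 27), (23, 9), (23, 22), (24, 9), (24, 22), (25, 4), (25, 27), (27, 12), (27, 19), (28, 12), (28, 19), (30, 4), (30, 27), (31, 9), (31, 22)]
Unfold 4 (reflect across h@16): 48 holes -> [(0, 9), (0, 22), (1, 4), (1, 27), (3, 12), (3, 19), (4, 12), (4, 19), (6, 4), (6, 27), (7, 9), (7, 22), (8, 9), (8, 22), (9, 4), (9, 27), (11, 12), (11, 19), (12, 12), (12, 19), (14, 4), (14, 27), (15, 9), (15, 22), (16, 9), (16, 22), (17, 4), (17, 27), (19, 12), (19, 19), (20, 12), (20, 19), (22, 4), (22, 27), (23, 9), (23, 22), (24, 9), (24, 22), (25, 4), (25, 27), (27, 12), (27, 19), (28, 12), (28, 19), (30, 4), (30, 27), (31, 9), (31, 22)]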